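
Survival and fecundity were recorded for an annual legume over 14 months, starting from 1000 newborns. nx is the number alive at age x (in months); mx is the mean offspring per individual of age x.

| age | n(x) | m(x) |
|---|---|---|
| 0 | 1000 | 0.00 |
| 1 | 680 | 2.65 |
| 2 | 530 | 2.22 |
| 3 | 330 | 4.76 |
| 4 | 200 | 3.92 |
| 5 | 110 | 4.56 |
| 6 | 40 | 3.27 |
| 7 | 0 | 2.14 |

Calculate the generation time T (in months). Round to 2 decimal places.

2.56

lx = nx/n0 = nx/1000: 1, 0.68, 0.53, 0.33, 0.2, 0.11, 0.04, 0
lx·mx: 0, 1.802, 1.1766, 1.5708, 0.784, 0.5016, 0.1308, 0 → R0 = 5.9658
x·lx·mx: 0, 1.802, 2.3532, 4.7124, 3.136, 2.508, 0.7848, 0 → Σ = 15.2964
T = 15.2964 / 5.9658 = 2.564015… → 2.56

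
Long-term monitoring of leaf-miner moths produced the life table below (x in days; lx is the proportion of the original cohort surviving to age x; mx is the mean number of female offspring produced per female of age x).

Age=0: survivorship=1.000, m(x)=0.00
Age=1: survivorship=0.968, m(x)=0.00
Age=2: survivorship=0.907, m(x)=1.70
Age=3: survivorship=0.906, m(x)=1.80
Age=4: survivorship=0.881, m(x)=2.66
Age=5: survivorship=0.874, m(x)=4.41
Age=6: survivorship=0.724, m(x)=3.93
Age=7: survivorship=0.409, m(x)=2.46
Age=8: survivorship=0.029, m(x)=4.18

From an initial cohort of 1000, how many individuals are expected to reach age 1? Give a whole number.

Expected survivors = N0 · l_1 = 1000 × 0.968 = 968 → 968

968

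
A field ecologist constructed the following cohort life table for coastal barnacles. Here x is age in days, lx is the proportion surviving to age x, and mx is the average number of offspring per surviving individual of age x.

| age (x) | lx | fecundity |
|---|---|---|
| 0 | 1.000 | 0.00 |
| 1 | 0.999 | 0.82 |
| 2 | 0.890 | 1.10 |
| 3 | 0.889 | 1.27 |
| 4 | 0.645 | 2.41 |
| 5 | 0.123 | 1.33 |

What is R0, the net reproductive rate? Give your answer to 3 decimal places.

4.645

lx·mx by age: 0, 0.81918, 0.979, 1.12903, 1.55445, 0.16359
R0 = Σ lx·mx = 4.64525 → 4.645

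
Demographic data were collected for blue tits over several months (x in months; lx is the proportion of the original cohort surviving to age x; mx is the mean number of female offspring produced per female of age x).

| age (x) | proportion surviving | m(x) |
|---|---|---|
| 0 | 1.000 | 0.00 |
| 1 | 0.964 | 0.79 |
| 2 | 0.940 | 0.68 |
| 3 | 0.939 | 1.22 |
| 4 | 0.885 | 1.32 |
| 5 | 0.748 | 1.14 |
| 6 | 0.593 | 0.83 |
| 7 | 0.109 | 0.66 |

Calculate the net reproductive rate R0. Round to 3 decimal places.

lx·mx by age: 0, 0.76156, 0.6392, 1.14558, 1.1682, 0.85272, 0.49219, 0.07194
R0 = Σ lx·mx = 5.13139 → 5.131

5.131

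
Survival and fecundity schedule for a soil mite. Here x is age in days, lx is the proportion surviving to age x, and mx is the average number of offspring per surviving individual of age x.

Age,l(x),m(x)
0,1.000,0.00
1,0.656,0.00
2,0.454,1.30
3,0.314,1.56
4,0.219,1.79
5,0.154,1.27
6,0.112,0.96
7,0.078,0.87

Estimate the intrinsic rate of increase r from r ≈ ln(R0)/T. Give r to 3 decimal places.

0.178

R0 = Σ lx·mx = 0 + 0 + 0.5902 + 0.48984 + 0.39201 + 0.19558 + 0.10752 + 0.06786 = 1.84301
Σ x·lx·mx = 6.316; T = 6.316/1.84301 = 3.427…
r ≈ ln(R0)/T = ln(1.84301)/3.427… = 0.17841… → 0.178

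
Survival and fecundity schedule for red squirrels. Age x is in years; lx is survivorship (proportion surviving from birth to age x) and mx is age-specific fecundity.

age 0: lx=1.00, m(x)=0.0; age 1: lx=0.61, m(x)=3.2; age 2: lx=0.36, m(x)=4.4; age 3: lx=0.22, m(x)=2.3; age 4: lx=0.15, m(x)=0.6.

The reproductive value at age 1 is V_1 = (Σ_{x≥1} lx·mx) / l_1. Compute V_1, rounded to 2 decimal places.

lx·mx for x ≥ 1: 1.952, 1.584, 0.506, 0.09 → sum = 4.132
V_1 = 4.132 / l_1 = 4.132 / 0.61 = 6.77377… → 6.77

6.77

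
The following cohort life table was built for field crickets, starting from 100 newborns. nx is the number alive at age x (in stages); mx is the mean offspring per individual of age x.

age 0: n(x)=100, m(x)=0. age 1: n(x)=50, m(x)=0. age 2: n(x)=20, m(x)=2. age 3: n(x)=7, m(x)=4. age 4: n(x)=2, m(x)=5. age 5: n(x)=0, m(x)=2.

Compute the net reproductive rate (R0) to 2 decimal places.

lx = nx/n0 = nx/100: 1, 0.5, 0.2, 0.07, 0.02, 0
lx·mx by age: 0, 0, 0.4, 0.28, 0.1, 0
R0 = Σ lx·mx = 0.78 → 0.78

0.78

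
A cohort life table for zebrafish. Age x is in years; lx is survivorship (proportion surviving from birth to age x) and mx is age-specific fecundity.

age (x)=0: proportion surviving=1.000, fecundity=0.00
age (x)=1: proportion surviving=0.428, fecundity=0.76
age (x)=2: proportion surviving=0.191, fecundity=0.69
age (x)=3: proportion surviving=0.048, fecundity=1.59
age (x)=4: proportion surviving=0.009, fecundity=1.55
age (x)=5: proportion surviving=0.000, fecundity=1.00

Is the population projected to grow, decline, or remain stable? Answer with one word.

declining

R0 = Σ lx·mx = 0 + 0.32528 + 0.13179 + 0.07632 + 0.01395 + 0 = 0.54734
R0 < 1, so the population is declining.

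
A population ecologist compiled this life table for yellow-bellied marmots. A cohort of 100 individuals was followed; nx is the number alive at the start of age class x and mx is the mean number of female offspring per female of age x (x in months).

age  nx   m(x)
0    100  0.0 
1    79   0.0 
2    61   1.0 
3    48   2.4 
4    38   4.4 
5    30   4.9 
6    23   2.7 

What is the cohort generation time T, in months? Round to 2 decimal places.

lx = nx/n0 = nx/100: 1, 0.79, 0.61, 0.48, 0.38, 0.3, 0.23
lx·mx: 0, 0, 0.61, 1.152, 1.672, 1.47, 0.621 → R0 = 5.525
x·lx·mx: 0, 0, 1.22, 3.456, 6.688, 7.35, 3.726 → Σ = 22.44
T = 22.44 / 5.525 = 4.061538… → 4.06

4.06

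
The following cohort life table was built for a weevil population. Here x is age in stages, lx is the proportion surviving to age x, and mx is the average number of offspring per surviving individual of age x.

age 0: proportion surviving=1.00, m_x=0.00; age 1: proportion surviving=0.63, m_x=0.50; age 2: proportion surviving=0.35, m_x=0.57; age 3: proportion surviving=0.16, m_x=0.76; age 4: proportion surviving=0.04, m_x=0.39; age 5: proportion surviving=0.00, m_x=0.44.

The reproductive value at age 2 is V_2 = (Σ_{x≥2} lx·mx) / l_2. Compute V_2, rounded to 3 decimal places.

0.962

lx·mx for x ≥ 2: 0.1995, 0.1216, 0.0156, 0 → sum = 0.3367
V_2 = 0.3367 / l_2 = 0.3367 / 0.35 = 0.962 → 0.962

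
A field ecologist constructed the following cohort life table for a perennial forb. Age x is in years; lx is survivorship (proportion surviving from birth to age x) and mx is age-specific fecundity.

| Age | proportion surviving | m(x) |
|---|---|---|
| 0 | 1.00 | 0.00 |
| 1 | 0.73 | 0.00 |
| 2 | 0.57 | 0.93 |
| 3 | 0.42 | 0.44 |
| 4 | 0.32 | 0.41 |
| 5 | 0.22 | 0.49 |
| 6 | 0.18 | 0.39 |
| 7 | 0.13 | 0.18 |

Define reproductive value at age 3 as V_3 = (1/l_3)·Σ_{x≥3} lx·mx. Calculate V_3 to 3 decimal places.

1.232

lx·mx for x ≥ 3: 0.1848, 0.1312, 0.1078, 0.0702, 0.0234 → sum = 0.5174
V_3 = 0.5174 / l_3 = 0.5174 / 0.42 = 1.231905… → 1.232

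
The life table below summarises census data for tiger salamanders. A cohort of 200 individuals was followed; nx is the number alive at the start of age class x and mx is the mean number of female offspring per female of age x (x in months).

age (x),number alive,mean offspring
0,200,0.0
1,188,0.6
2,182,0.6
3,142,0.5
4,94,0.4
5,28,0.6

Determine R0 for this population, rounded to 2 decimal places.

1.74

lx = nx/n0 = nx/200: 1, 0.94, 0.91, 0.71, 0.47, 0.14
lx·mx by age: 0, 0.564, 0.546, 0.355, 0.188, 0.084
R0 = Σ lx·mx = 1.737 → 1.74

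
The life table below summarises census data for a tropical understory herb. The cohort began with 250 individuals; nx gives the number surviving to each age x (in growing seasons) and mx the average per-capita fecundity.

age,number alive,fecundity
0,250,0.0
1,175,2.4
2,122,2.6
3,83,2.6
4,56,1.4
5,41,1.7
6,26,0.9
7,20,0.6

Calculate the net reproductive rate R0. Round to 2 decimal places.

4.55

lx = nx/n0 = nx/250: 1, 0.7, 0.488, 0.332, 0.224, 0.164, 0.104, 0.08
lx·mx by age: 0, 1.68, 1.2688, 0.8632, 0.3136, 0.2788, 0.0936, 0.048
R0 = Σ lx·mx = 4.546 → 4.55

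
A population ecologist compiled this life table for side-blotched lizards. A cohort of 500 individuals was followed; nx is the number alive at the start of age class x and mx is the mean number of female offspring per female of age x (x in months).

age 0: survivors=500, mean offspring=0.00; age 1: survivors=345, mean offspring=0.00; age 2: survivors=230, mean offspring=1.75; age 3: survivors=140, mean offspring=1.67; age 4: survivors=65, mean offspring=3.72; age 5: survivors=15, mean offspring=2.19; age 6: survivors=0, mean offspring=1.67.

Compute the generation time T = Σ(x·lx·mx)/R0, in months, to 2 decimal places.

2.90

lx = nx/n0 = nx/500: 1, 0.69, 0.46, 0.28, 0.13, 0.03, 0
lx·mx: 0, 0, 0.805, 0.4676, 0.4836, 0.0657, 0 → R0 = 1.8219
x·lx·mx: 0, 0, 1.61, 1.4028, 1.9344, 0.3285, 0 → Σ = 5.2757
T = 5.2757 / 1.8219 = 2.895713… → 2.90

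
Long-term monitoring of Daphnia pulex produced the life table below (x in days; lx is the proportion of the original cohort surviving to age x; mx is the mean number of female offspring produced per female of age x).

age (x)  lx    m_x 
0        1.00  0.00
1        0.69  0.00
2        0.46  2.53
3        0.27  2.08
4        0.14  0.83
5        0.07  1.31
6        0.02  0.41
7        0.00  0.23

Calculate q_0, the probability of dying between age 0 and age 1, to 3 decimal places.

q_0 = (l_0 − l_1) / l_0 = (1 − 0.69) / 1
     = 0.31 / 1 = 0.31 → 0.310

0.310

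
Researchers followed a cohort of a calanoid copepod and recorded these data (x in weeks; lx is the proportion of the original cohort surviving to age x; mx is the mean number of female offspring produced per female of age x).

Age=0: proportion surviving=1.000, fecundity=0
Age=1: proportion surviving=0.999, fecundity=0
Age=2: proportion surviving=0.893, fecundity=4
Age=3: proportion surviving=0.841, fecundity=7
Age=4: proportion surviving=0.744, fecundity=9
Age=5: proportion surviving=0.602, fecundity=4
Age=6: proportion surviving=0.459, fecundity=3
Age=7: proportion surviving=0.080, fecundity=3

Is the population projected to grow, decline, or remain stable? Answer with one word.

R0 = Σ lx·mx = 0 + 0 + 3.572 + 5.887 + 6.696 + 2.408 + 1.377 + 0.24 = 20.18
R0 > 1, so the population is growing.

growing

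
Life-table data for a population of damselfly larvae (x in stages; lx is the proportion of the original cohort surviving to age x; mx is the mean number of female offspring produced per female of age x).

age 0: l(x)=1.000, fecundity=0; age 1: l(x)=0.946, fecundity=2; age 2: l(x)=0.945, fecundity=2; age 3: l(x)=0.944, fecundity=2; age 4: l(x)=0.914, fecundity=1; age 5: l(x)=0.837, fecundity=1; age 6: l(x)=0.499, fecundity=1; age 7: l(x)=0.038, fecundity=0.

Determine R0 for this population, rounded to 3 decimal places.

7.920

lx·mx by age: 0, 1.892, 1.89, 1.888, 0.914, 0.837, 0.499, 0
R0 = Σ lx·mx = 7.92 → 7.920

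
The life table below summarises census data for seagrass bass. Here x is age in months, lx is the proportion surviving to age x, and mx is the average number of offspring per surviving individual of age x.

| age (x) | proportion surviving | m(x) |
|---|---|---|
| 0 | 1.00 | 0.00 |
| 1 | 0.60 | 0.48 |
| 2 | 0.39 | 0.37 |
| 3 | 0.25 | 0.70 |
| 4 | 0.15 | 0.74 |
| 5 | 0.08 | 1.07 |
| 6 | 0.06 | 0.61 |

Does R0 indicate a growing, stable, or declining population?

declining

R0 = Σ lx·mx = 0 + 0.288 + 0.1443 + 0.175 + 0.111 + 0.0856 + 0.0366 = 0.8405
R0 < 1, so the population is declining.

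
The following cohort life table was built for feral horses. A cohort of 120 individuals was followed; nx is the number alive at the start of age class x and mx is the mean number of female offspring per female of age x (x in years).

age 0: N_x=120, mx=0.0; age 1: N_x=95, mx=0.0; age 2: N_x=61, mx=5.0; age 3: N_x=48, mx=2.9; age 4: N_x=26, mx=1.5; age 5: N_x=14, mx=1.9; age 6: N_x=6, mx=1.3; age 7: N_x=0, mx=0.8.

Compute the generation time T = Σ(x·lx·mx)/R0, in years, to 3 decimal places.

2.634

lx = nx/n0 = nx/120: 1, 0.79167…, 0.50833…, 0.4, 0.21667…, 0.11667…, 0.05, 0
lx·mx: 0, 0, 2.541667…, 1.16, 0.325…, 0.221667…, 0.065, 0 → R0 = 4.313333…
x·lx·mx: 0, 0, 5.083333…, 3.48, 1.3…, 1.108333…, 0.39, 0 → Σ = 11.361667…
T = 11.361667… / 4.313333… = 2.63408… → 2.634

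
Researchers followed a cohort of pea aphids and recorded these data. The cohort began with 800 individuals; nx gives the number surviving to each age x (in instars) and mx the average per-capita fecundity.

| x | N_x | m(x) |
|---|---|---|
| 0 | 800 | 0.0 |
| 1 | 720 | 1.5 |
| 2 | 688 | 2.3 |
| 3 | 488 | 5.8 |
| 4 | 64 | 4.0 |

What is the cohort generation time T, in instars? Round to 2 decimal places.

2.39

lx = nx/n0 = nx/800: 1, 0.9, 0.86, 0.61, 0.08
lx·mx: 0, 1.35, 1.978, 3.538, 0.32 → R0 = 7.186
x·lx·mx: 0, 1.35, 3.956, 10.614, 1.28 → Σ = 17.2
T = 17.2 / 7.186 = 2.393543… → 2.39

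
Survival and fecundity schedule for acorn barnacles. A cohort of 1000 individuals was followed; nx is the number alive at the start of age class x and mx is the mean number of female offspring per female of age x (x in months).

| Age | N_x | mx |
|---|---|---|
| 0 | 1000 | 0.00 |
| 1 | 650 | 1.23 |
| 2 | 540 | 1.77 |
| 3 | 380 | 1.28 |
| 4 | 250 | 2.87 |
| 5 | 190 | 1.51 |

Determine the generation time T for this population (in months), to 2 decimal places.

lx = nx/n0 = nx/1000: 1, 0.65, 0.54, 0.38, 0.25, 0.19
lx·mx: 0, 0.7995, 0.9558, 0.4864, 0.7175, 0.2869 → R0 = 3.2461
x·lx·mx: 0, 0.7995, 1.9116, 1.4592, 2.87, 1.4345 → Σ = 8.4748
T = 8.4748 / 3.2461 = 2.610764… → 2.61

2.61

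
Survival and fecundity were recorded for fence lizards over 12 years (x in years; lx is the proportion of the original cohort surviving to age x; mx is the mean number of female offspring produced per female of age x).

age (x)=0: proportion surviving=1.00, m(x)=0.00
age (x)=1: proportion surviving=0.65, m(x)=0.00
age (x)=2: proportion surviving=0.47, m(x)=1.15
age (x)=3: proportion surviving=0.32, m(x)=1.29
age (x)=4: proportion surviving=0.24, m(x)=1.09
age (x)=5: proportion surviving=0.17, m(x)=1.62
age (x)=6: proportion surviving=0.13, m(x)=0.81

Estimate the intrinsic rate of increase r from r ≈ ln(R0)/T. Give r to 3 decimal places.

R0 = Σ lx·mx = 0 + 0 + 0.5405 + 0.4128 + 0.2616 + 0.2754 + 0.1053 = 1.5956
Σ x·lx·mx = 5.3746; T = 5.3746/1.5956 = 3.36839…
r ≈ ln(R0)/T = ln(1.5956)/3.36839… = 0.13872… → 0.139

0.139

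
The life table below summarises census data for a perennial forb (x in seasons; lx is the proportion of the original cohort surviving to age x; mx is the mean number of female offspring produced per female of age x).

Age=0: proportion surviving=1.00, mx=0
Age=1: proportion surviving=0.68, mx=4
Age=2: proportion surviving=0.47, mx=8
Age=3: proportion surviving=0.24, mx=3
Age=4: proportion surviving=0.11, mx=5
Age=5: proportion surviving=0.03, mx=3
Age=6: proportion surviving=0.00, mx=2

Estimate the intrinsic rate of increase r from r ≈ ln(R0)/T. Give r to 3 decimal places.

R0 = Σ lx·mx = 0 + 2.72 + 3.76 + 0.72 + 0.55 + 0.09 + 0 = 7.84
Σ x·lx·mx = 15.05; T = 15.05/7.84 = 1.91964…
r ≈ ln(R0)/T = ln(7.84)/1.91964… = 1.07272… → 1.073

1.073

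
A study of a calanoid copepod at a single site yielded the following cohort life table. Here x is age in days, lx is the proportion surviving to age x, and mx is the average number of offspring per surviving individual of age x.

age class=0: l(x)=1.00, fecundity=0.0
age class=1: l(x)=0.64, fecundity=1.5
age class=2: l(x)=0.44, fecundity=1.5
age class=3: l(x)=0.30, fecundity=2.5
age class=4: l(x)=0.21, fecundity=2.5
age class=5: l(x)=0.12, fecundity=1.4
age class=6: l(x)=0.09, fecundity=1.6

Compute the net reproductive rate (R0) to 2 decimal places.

lx·mx by age: 0, 0.96, 0.66, 0.75, 0.525, 0.168, 0.144
R0 = Σ lx·mx = 3.207 → 3.21

3.21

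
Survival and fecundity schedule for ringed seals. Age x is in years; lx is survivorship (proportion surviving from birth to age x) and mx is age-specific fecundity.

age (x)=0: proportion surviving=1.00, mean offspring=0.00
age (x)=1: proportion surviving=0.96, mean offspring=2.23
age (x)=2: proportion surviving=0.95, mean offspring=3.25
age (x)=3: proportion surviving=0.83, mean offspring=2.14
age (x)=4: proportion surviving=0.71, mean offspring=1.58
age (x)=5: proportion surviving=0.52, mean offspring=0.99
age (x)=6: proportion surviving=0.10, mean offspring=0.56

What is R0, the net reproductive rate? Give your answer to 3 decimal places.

8.697

lx·mx by age: 0, 2.1408, 3.0875, 1.7762, 1.1218, 0.5148, 0.056
R0 = Σ lx·mx = 8.6971 → 8.697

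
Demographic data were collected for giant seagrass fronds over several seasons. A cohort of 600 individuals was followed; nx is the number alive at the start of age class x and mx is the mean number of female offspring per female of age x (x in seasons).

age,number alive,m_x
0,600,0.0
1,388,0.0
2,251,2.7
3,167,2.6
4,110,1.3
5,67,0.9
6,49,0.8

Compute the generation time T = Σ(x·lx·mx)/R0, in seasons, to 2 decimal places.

2.78

lx = nx/n0 = nx/600: 1, 0.64667…, 0.41833…, 0.27833…, 0.18333…, 0.11167…, 0.08167…
lx·mx: 0, 0, 1.1295…, 0.723667…, 0.238333…, 0.1005…, 0.065333… → R0 = 2.257333…
x·lx·mx: 0, 0, 2.259…, 2.171…, 0.953333…, 0.5025…, 0.392… → Σ = 6.277833…
T = 6.277833… / 2.257333… = 2.781084… → 2.78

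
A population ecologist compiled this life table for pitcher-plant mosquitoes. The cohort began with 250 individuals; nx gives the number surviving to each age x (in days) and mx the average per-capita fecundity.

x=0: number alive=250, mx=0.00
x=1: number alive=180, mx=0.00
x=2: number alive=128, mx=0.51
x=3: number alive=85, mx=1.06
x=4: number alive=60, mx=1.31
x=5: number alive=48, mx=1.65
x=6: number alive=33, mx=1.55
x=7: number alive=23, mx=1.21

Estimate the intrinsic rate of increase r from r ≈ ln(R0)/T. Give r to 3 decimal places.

lx = nx/n0 = nx/250: 1, 0.72, 0.512, 0.34, 0.24, 0.192, 0.132, 0.092
R0 = Σ lx·mx = 0 + 0 + 0.26112 + 0.3604 + 0.3144 + 0.3168 + 0.2046 + 0.11132 = 1.56864
Σ x·lx·mx = 6.45188; T = 6.45188/1.56864 = 4.11304…
r ≈ ln(R0)/T = ln(1.56864)/4.11304… = 0.10946… → 0.109

0.109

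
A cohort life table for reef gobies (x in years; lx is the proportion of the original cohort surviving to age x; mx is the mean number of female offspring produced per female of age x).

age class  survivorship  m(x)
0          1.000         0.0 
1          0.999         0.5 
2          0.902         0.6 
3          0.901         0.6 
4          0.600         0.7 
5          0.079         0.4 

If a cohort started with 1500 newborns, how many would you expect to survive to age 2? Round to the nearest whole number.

Expected survivors = N0 · l_2 = 1500 × 0.902 = 1353 → 1353

1353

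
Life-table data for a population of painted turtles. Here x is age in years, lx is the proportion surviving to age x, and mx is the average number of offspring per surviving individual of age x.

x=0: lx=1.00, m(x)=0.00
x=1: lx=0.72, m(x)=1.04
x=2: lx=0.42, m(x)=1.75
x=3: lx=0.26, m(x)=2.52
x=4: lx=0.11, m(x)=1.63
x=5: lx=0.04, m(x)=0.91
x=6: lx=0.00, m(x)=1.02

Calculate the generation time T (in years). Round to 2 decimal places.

lx·mx: 0, 0.7488, 0.735, 0.6552, 0.1793, 0.0364, 0 → R0 = 2.3547
x·lx·mx: 0, 0.7488, 1.47, 1.9656, 0.7172, 0.182, 0 → Σ = 5.0836
T = 5.0836 / 2.3547 = 2.158916… → 2.16

2.16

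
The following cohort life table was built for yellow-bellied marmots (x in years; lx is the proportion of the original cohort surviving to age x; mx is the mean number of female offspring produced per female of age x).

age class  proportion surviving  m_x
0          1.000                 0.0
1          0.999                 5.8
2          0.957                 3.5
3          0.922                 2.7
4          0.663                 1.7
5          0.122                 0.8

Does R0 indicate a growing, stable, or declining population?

R0 = Σ lx·mx = 0 + 5.7942 + 3.3495 + 2.4894 + 1.1271 + 0.0976 = 12.8578
R0 > 1, so the population is growing.

growing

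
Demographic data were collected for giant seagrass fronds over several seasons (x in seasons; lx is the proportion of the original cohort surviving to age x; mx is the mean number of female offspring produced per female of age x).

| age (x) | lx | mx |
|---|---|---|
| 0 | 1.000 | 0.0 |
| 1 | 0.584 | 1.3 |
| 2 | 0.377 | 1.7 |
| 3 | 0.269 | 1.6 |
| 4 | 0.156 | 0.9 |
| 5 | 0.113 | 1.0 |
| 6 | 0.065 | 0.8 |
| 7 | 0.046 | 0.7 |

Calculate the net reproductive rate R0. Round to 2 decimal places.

lx·mx by age: 0, 0.7592, 0.6409, 0.4304, 0.1404, 0.113, 0.052, 0.0322
R0 = Σ lx·mx = 2.1681 → 2.17

2.17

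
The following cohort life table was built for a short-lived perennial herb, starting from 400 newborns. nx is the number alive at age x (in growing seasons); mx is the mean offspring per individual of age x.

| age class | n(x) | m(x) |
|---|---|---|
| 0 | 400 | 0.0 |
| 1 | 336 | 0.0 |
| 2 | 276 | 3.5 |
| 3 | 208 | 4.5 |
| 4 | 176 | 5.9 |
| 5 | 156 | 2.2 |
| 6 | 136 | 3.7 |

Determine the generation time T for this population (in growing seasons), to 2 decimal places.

3.60

lx = nx/n0 = nx/400: 1, 0.84, 0.69, 0.52, 0.44, 0.39, 0.34
lx·mx: 0, 0, 2.415, 2.34, 2.596, 0.858, 1.258 → R0 = 9.467
x·lx·mx: 0, 0, 4.83, 7.02, 10.384, 4.29, 7.548 → Σ = 34.072
T = 34.072 / 9.467 = 3.599028… → 3.60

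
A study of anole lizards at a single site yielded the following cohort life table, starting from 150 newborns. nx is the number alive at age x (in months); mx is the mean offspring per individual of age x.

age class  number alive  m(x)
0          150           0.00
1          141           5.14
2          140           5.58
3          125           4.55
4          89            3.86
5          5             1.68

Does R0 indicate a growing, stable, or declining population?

growing

lx = nx/n0 = nx/150: 1, 0.94, 0.93333…, 0.83333…, 0.59333…, 0.03333…
R0 = Σ lx·mx = 0 + 4.8316 + 5.208… + 3.791667… + 2.290267… + 0.056… = 16.177533…
R0 > 1, so the population is growing.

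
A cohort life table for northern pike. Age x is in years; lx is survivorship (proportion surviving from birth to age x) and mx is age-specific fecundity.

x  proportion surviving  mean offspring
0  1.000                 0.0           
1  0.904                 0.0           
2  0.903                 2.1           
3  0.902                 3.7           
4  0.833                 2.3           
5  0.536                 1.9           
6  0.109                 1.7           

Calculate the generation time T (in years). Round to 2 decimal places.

3.31

lx·mx: 0, 0, 1.8963, 3.3374, 1.9159, 1.0184, 0.1853 → R0 = 8.3533
x·lx·mx: 0, 0, 3.7926, 10.0122, 7.6636, 5.092, 1.1118 → Σ = 27.6722
T = 27.6722 / 8.3533 = 3.312727… → 3.31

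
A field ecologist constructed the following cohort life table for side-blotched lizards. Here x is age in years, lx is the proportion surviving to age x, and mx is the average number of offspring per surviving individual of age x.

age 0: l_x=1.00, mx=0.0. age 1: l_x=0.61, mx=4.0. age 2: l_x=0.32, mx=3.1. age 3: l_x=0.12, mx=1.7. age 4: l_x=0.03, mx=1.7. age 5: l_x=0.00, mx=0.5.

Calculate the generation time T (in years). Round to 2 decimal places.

lx·mx: 0, 2.44, 0.992, 0.204, 0.051, 0 → R0 = 3.687
x·lx·mx: 0, 2.44, 1.984, 0.612, 0.204, 0 → Σ = 5.24
T = 5.24 / 3.687 = 1.42121… → 1.42

1.42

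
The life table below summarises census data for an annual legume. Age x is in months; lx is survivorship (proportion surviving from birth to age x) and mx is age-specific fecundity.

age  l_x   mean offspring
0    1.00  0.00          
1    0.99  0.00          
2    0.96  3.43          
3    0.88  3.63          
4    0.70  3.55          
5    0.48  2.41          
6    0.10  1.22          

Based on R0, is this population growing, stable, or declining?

growing

R0 = Σ lx·mx = 0 + 0 + 3.2928 + 3.1944 + 2.485 + 1.1568 + 0.122 = 10.251
R0 > 1, so the population is growing.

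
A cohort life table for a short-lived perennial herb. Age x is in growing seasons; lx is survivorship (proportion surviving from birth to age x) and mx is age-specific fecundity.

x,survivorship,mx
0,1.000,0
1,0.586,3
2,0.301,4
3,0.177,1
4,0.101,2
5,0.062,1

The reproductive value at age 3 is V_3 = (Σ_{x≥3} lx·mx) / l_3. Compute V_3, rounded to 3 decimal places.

2.492

lx·mx for x ≥ 3: 0.177, 0.202, 0.062 → sum = 0.441
V_3 = 0.441 / l_3 = 0.441 / 0.177 = 2.491525… → 2.492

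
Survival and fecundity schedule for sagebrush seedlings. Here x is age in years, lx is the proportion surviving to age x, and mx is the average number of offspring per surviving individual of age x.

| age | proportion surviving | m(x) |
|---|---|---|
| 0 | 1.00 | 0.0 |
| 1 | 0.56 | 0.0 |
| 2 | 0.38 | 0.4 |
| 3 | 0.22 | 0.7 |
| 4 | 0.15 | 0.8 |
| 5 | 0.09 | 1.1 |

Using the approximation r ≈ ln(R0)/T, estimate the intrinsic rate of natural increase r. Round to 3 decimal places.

R0 = Σ lx·mx = 0 + 0 + 0.152 + 0.154 + 0.12 + 0.099 = 0.525
Σ x·lx·mx = 1.741; T = 1.741/0.525 = 3.31619…
r ≈ ln(R0)/T = ln(0.525)/3.31619… = -0.19431… → -0.194

-0.194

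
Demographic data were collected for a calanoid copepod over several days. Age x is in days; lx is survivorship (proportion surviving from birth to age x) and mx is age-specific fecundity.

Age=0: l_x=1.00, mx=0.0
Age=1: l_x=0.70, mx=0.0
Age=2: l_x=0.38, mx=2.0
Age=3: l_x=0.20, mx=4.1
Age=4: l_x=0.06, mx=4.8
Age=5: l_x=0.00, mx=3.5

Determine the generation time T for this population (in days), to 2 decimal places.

2.75

lx·mx: 0, 0, 0.76, 0.82, 0.288, 0 → R0 = 1.868
x·lx·mx: 0, 0, 1.52, 2.46, 1.152, 0 → Σ = 5.132
T = 5.132 / 1.868 = 2.747323… → 2.75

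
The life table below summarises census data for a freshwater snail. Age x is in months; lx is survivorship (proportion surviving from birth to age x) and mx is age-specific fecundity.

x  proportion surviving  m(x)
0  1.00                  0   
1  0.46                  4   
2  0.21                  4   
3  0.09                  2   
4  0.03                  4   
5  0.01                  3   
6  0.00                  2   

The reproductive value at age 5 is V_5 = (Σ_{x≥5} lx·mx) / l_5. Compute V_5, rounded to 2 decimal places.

3.00

lx·mx for x ≥ 5: 0.03, 0 → sum = 0.03
V_5 = 0.03 / l_5 = 0.03 / 0.01 = 3 → 3.00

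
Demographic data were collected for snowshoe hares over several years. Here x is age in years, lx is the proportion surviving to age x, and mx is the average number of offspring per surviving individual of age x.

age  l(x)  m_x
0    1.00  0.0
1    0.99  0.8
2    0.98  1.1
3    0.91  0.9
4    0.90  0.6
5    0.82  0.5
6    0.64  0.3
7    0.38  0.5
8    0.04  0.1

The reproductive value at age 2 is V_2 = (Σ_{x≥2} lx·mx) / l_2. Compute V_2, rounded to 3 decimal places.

3.299

lx·mx for x ≥ 2: 1.078, 0.819, 0.54, 0.41, 0.192, 0.19, 0.004 → sum = 3.233
V_2 = 3.233 / l_2 = 3.233 / 0.98 = 3.29898… → 3.299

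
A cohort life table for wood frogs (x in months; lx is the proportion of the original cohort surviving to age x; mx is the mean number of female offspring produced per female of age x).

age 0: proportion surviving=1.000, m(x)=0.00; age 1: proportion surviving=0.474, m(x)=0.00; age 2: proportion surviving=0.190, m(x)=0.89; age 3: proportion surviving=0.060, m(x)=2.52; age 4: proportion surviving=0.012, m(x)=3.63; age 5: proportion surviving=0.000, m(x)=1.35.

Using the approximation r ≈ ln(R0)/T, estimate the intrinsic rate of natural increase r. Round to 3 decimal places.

R0 = Σ lx·mx = 0 + 0 + 0.1691 + 0.1512 + 0.04356 + 0 = 0.36386
Σ x·lx·mx = 0.96604; T = 0.96604/0.36386 = 2.65498…
r ≈ ln(R0)/T = ln(0.36386)/2.65498… = -0.38079… → -0.381

-0.381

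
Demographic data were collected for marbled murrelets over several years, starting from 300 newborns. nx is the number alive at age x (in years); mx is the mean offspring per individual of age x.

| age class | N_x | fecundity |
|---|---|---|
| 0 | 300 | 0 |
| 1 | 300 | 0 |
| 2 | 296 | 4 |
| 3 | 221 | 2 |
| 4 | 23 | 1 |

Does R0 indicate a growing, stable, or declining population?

growing

lx = nx/n0 = nx/300: 1, 1, 0.98667…, 0.73667…, 0.07667…
R0 = Σ lx·mx = 0 + 0 + 3.946667… + 1.473333… + 0.076667… = 5.496667…
R0 > 1, so the population is growing.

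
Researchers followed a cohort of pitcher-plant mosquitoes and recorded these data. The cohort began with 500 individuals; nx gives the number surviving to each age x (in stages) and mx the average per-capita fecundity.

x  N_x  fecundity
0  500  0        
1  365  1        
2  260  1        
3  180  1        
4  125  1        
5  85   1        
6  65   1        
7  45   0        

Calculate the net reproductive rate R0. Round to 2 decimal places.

lx = nx/n0 = nx/500: 1, 0.73, 0.52, 0.36, 0.25, 0.17, 0.13, 0.09
lx·mx by age: 0, 0.73, 0.52, 0.36, 0.25, 0.17, 0.13, 0
R0 = Σ lx·mx = 2.16 → 2.16

2.16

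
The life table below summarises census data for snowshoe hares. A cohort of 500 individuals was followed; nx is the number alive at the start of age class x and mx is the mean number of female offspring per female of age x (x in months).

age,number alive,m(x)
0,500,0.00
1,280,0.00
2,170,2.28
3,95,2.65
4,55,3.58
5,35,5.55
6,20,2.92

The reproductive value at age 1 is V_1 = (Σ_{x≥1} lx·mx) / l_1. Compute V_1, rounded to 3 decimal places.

lx = nx/n0 = nx/500: 1, 0.56, 0.34, 0.19, 0.11, 0.07, 0.04
lx·mx for x ≥ 1: 0, 0.7752, 0.5035, 0.3938, 0.3885, 0.1168 → sum = 2.1778
V_1 = 2.1778 / l_1 = 2.1778 / 0.56 = 3.888929… → 3.889

3.889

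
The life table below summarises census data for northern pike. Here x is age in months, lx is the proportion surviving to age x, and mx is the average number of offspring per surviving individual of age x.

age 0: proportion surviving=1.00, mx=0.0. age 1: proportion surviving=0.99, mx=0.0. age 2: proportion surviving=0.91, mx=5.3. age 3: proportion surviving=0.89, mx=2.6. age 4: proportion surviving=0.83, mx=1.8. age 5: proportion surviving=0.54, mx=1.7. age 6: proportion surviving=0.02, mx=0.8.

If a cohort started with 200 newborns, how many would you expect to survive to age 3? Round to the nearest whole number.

Expected survivors = N0 · l_3 = 200 × 0.89 = 178 → 178

178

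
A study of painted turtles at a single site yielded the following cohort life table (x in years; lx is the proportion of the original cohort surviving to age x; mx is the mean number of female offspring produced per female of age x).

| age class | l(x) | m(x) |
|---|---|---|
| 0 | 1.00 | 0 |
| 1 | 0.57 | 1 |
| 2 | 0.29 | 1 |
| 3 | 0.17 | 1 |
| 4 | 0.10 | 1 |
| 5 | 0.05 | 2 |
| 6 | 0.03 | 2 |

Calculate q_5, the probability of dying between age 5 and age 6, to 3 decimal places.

0.400

q_5 = (l_5 − l_6) / l_5 = (0.05 − 0.03) / 0.05
     = 0.02 / 0.05 = 0.4 → 0.400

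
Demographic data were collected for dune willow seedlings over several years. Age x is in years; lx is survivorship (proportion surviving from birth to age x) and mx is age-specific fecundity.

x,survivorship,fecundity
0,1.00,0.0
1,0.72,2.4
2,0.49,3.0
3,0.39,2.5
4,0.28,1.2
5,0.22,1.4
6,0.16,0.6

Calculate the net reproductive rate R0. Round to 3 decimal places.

4.913

lx·mx by age: 0, 1.728, 1.47, 0.975, 0.336, 0.308, 0.096
R0 = Σ lx·mx = 4.913 → 4.913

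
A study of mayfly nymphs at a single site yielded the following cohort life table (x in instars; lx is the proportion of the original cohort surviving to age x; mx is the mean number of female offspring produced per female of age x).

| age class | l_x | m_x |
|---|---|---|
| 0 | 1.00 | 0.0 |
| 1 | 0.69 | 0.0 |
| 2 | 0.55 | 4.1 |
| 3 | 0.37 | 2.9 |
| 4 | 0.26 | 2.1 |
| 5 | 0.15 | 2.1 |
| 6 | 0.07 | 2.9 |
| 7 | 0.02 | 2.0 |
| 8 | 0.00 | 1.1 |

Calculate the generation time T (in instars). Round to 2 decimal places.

lx·mx: 0, 0, 2.255, 1.073, 0.546, 0.315, 0.203, 0.04, 0 → R0 = 4.432
x·lx·mx: 0, 0, 4.51, 3.219, 2.184, 1.575, 1.218, 0.28, 0 → Σ = 12.986
T = 12.986 / 4.432 = 2.930054… → 2.93

2.93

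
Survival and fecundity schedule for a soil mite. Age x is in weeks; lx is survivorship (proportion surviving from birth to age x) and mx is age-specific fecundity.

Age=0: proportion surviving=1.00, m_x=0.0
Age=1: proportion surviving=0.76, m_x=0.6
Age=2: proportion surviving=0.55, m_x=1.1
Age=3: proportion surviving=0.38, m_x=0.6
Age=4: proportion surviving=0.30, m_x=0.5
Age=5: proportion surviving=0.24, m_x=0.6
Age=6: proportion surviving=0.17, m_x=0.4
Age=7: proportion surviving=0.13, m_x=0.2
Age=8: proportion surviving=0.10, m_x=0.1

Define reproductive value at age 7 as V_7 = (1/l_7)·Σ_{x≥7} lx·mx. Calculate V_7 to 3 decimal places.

lx·mx for x ≥ 7: 0.026, 0.01 → sum = 0.036
V_7 = 0.036 / l_7 = 0.036 / 0.13 = 0.276923… → 0.277

0.277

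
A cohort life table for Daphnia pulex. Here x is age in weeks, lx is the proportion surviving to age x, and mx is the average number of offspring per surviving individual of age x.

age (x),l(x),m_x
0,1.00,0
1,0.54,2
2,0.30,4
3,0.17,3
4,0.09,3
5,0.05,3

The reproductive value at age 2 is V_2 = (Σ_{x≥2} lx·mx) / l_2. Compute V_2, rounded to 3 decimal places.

7.100

lx·mx for x ≥ 2: 1.2, 0.51, 0.27, 0.15 → sum = 2.13
V_2 = 2.13 / l_2 = 2.13 / 0.3 = 7.1 → 7.100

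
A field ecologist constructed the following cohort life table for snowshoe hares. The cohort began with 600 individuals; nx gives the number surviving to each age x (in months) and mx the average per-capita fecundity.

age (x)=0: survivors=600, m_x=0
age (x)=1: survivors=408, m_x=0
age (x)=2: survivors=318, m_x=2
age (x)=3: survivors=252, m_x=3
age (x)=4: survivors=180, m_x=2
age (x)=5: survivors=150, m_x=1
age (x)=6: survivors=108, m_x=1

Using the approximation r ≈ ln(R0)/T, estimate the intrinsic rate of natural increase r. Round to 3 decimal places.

0.381

lx = nx/n0 = nx/600: 1, 0.68, 0.53, 0.42, 0.3, 0.25, 0.18
R0 = Σ lx·mx = 0 + 0 + 1.06 + 1.26 + 0.6 + 0.25 + 0.18 = 3.35
Σ x·lx·mx = 10.63; T = 10.63/3.35 = 3.17313…
r ≈ ln(R0)/T = ln(3.35)/3.17313… = 0.381… → 0.381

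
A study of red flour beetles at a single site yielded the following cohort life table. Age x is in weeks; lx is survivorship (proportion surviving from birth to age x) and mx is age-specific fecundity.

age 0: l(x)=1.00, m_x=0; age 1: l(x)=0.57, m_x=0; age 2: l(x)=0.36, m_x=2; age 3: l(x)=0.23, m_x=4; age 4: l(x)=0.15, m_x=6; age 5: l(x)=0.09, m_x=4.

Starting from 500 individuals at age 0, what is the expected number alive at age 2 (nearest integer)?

Expected survivors = N0 · l_2 = 500 × 0.36 = 180 → 180

180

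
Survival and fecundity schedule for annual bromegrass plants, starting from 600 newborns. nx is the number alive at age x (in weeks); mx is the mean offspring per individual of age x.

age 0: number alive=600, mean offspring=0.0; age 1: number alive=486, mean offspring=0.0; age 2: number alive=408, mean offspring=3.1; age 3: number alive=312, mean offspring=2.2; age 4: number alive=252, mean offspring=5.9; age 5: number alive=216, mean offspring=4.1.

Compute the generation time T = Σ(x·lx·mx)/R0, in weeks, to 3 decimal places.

3.461

lx = nx/n0 = nx/600: 1, 0.81, 0.68, 0.52, 0.42, 0.36
lx·mx: 0, 0, 2.108, 1.144, 2.478, 1.476 → R0 = 7.206
x·lx·mx: 0, 0, 4.216, 3.432, 9.912, 7.38 → Σ = 24.94
T = 24.94 / 7.206 = 3.461005… → 3.461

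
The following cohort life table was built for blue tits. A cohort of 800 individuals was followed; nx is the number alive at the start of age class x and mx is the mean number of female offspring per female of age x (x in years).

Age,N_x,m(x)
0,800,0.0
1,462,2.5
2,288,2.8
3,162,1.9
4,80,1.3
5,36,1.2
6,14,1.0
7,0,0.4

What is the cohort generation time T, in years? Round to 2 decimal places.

1.81

lx = nx/n0 = nx/800: 1, 0.5775, 0.36, 0.2025, 0.1, 0.045, 0.0175, 0
lx·mx: 0, 1.44375, 1.008, 0.38475, 0.13, 0.054, 0.0175, 0 → R0 = 3.038
x·lx·mx: 0, 1.44375, 2.016, 1.15425, 0.52, 0.27, 0.105, 0 → Σ = 5.509
T = 5.509 / 3.038 = 1.813364… → 1.81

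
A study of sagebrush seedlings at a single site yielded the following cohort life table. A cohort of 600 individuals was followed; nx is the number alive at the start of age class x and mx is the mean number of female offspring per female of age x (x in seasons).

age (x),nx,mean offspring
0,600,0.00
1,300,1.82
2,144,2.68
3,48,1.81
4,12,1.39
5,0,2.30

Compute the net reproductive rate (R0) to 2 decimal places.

1.73

lx = nx/n0 = nx/600: 1, 0.5, 0.24, 0.08, 0.02, 0
lx·mx by age: 0, 0.91, 0.6432, 0.1448, 0.0278, 0
R0 = Σ lx·mx = 1.7258 → 1.73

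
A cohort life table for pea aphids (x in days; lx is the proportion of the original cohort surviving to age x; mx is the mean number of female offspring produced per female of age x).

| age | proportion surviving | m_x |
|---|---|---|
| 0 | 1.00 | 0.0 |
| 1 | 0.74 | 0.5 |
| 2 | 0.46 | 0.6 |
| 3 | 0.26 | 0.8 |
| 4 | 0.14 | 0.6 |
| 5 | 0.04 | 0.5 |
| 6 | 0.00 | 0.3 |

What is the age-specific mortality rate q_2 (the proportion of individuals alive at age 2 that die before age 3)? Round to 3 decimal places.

0.435

q_2 = (l_2 − l_3) / l_2 = (0.46 − 0.26) / 0.46
     = 0.2 / 0.46 = 0.434783… → 0.435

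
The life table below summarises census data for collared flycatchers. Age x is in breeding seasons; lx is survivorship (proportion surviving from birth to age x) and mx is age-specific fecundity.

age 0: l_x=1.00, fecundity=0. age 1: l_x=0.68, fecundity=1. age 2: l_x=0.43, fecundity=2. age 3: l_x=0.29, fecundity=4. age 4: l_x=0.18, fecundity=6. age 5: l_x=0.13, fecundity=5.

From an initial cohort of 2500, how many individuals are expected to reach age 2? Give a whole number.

Expected survivors = N0 · l_2 = 2500 × 0.43 = 1075 → 1075

1075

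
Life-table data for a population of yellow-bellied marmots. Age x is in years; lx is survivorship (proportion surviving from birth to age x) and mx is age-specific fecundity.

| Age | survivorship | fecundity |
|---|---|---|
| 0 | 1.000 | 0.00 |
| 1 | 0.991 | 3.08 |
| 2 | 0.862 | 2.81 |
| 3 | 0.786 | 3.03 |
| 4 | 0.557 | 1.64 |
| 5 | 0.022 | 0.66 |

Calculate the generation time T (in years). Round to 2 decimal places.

lx·mx: 0, 3.05228, 2.42222, 2.38158, 0.91348, 0.01452 → R0 = 8.78408
x·lx·mx: 0, 3.05228, 4.84444, 7.14474, 3.65392, 0.0726 → Σ = 18.76798
T = 18.76798 / 8.78408 = 2.13659… → 2.14

2.14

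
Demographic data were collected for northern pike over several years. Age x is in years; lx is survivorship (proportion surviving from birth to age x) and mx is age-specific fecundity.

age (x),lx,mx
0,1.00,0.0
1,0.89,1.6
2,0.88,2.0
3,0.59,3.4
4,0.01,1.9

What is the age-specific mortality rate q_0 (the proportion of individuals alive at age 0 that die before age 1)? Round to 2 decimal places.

q_0 = (l_0 − l_1) / l_0 = (1 − 0.89) / 1
     = 0.11 / 1 = 0.11 → 0.11

0.11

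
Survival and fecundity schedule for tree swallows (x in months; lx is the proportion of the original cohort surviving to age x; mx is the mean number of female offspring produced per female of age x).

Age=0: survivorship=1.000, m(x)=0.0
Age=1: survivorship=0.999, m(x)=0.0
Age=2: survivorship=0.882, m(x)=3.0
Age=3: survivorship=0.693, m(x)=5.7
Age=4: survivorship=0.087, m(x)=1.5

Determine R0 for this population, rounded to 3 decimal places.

lx·mx by age: 0, 0, 2.646, 3.9501, 0.1305
R0 = Σ lx·mx = 6.7266 → 6.727

6.727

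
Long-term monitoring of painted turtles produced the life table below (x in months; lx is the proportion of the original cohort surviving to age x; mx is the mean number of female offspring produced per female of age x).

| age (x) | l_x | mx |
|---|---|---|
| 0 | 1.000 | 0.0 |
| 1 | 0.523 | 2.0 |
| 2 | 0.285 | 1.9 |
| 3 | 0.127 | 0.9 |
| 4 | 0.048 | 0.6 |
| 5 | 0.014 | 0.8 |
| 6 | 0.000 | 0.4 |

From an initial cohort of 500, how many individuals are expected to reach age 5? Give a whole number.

7

Expected survivors = N0 · l_5 = 500 × 0.014 = 7 → 7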